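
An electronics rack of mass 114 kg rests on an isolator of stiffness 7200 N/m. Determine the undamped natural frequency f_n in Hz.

ω_n = √(k/m) = √(7200/114) = √63.16 = 7.947 rad/s.
f_n = ω_n/(2π) = 7.947/6.283 = 1.265 Hz.

1.26 Hz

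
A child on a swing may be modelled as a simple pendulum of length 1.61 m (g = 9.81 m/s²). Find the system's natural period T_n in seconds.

2.55 s

For a simple pendulum ω_n = √(g/L) = √(9.81/1.61) = √6.093 = 2.468 rad/s.
T_n = 2π/ω_n = 6.283/2.468 = 2.545 s.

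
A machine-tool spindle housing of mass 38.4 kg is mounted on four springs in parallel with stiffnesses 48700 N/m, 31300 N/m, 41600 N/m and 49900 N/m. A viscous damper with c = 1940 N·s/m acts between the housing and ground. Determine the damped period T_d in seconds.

0.102 s

Parallel springs add: k_eq = 48700 + 31300 + 41600 + 49900 = 171500 N/m.
ω_n = √(k_eq/m) = √(171500/38.4) = 66.83 rad/s.
Critical damping c_c = 2√(k_eq·m) = 2√(171500 × 38.4) = 5132 N·s/m, so ζ = c/c_c = 1940/5132 = 0.3780.
ω_d = ω_n√(1 − ζ²) = 66.83 × √(1 − 0.143) = 61.87 rad/s.
T_d = 2π/ω_d = 0.1016 s.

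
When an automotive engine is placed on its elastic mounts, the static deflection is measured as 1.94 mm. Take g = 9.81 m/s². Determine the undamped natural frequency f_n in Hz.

ω_n = √(g/δ_st) = √(9.81/0.00194) = √5057 = 71.11 rad/s.
f_n = ω_n/(2π) = 71.11/6.283 = 11.32 Hz.

11.3 Hz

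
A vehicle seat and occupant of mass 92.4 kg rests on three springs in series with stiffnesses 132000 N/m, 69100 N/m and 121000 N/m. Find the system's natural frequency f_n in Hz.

Series springs: 1/k_eq = 1/132000 + 1/69100 + 1/121000 = 3.031×10^-5, so k_eq = 32990 N/m.
ω_n = √(k_eq/m) = √(32990/92.4) = √357.0 = 18.90 rad/s.
f_n = ω_n/(2π) = 18.90/6.283 = 3.007 Hz.

3.01 Hz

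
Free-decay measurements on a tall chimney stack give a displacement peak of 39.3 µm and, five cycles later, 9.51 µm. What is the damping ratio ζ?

0.0451

Logarithmic decrement δ = (1/n)·ln(x₀/x_n) = (1/5)·ln(39.3/9.51) = (1/5)·ln(4.132) = 0.2838.
ζ = δ/√(4π² + δ²) = 0.2838/√(39.48 + 0.0805) = 0.2838/6.290 = 0.04512.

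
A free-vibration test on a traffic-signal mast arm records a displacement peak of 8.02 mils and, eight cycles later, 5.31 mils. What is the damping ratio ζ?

Logarithmic decrement δ = (1/n)·ln(x₀/x_n) = (1/8)·ln(8.02/5.31) = (1/8)·ln(1.510) = 0.05154.
ζ = δ/√(4π² + δ²) = 0.05154/√(39.48 + 0.00266) = 0.05154/6.283 = 0.008203.

0.00820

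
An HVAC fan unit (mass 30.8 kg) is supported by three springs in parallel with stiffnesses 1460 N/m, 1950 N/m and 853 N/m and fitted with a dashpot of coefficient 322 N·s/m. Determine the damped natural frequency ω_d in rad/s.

10.5 rad/s

Parallel springs add: k_eq = 1460 + 1950 + 853 = 4263 N/m.
ω_n = √(k_eq/m) = √(4263/30.8) = 11.76 rad/s.
Critical damping c_c = 2√(k_eq·m) = 2√(4263 × 30.8) = 724.7 N·s/m, so ζ = c/c_c = 322/724.7 = 0.4443.
ω_d = ω_n√(1 − ζ²) = 11.76 × √(1 − 0.197) = 10.54 rad/s.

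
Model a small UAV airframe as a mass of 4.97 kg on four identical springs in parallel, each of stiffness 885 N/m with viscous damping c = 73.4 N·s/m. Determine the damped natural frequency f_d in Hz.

4.08 Hz

Parallel springs add: k_eq = 4 × 885 = 3540 N/m.
ω_n = √(k_eq/m) = √(3540/4.97) = 26.69 rad/s.
Critical damping c_c = 2√(k_eq·m) = 2√(3540 × 4.97) = 265.3 N·s/m, so ζ = c/c_c = 73.4/265.3 = 0.2767.
ω_d = ω_n√(1 − ζ²) = 26.69 × √(1 − 0.0766) = 25.65 rad/s.
f_d = ω_d/(2π) = 4.082 Hz.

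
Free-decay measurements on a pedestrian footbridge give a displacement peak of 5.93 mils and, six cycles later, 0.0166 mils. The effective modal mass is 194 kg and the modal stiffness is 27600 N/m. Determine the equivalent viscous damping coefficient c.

713 N·s/m

Logarithmic decrement δ = (1/n)·ln(x₀/x_n) = (1/6)·ln(5.93/0.0166) = (1/6)·ln(357.2) = 0.9797.
ζ = δ/√(4π² + δ²) = 0.9797/√(39.48 + 0.960) = 0.9797/6.359 = 0.1541.
c = ζ · 2√(km) = 0.1541 × 2√(27600 × 194) = 0.1541 × 4628 = 713.0 N·s/m.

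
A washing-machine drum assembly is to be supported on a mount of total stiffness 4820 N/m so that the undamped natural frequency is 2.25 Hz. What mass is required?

24.1 kg

ω_n = 2πf_n = 2π × 2.25 = 14.14 rad/s.
m = k/ω_n² = 4820/14.14² = 4820/199.9 = 24.12 kg.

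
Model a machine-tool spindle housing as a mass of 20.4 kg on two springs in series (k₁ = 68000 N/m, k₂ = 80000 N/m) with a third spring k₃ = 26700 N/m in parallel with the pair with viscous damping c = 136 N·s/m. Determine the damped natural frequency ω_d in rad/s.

55.7 rad/s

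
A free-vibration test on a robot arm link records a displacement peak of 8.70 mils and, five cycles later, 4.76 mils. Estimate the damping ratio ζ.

0.0192

Logarithmic decrement δ = (1/n)·ln(x₀/x_n) = (1/5)·ln(8.70/4.76) = (1/5)·ln(1.828) = 0.1206.
ζ = δ/√(4π² + δ²) = 0.1206/√(39.48 + 0.0145) = 0.1206/6.284 = 0.01919.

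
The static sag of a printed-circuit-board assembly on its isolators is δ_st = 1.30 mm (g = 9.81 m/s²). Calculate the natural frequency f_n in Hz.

13.8 Hz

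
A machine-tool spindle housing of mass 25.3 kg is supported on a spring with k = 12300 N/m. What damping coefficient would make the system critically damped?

c_c = 2√(k·m) = 2√(12300 × 25.3) = 2 × 557.8 = 1116 N·s/m.

1120 N·s/m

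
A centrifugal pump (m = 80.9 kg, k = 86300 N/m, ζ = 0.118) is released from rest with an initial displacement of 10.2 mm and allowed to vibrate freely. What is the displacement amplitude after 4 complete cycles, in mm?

0.515 mm

Logarithmic decrement δ = 2πζ/√(1 − ζ²) = 2π × 0.1180/√(1 − 0.0139) = 0.7466.
After n cycles, x_n/x₀ = e^(−nδ), so x_4 = 10.2 × e^(−4 × 0.7466) = 10.2 × 0.05046 = 0.5147 mm.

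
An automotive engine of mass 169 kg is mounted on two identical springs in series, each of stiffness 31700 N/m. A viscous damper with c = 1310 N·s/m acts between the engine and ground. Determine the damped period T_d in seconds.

Series springs: 1/k_eq = 2/31700, so k_eq = 31700/2 = 15850 N/m.
ω_n = √(k_eq/m) = √(15850/169) = 9.684 rad/s.
Critical damping c_c = 2√(k_eq·m) = 2√(15850 × 169) = 3273 N·s/m, so ζ = c/c_c = 1310/3273 = 0.4002.
ω_d = ω_n√(1 − ζ²) = 9.684 × √(1 − 0.160) = 8.875 rad/s.
T_d = 2π/ω_d = 0.7080 s.

0.708 s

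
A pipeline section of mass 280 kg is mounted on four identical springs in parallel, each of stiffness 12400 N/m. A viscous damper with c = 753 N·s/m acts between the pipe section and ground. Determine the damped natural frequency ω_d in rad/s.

Parallel springs add: k_eq = 4 × 12400 = 49600 N/m.
ω_n = √(k_eq/m) = √(49600/280) = 13.31 rad/s.
Critical damping c_c = 2√(k_eq·m) = 2√(49600 × 280) = 7453 N·s/m, so ζ = c/c_c = 753/7453 = 0.1010.
ω_d = ω_n√(1 − ζ²) = 13.31 × √(1 − 0.0102) = 13.24 rad/s.

13.2 rad/s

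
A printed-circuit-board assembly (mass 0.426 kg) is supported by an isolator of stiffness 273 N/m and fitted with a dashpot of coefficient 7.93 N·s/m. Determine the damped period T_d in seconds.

0.267 s

ω_n = √(k/m) = √(273.0/0.426) = 25.31 rad/s.
Critical damping c_c = 2√(k·m) = 2√(273.0 × 0.426) = 21.57 N·s/m, so ζ = c/c_c = 7.93/21.57 = 0.3677.
ω_d = ω_n√(1 − ζ²) = 25.31 × √(1 − 0.135) = 23.54 rad/s.
T_d = 2π/ω_d = 0.2669 s.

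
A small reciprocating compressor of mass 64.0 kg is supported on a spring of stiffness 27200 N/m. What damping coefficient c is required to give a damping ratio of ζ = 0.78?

2060 N·s/m

c_c = 2√(k·m) = 2√(27200 × 64.0) = 2639 N·s/m.
c = ζ·c_c = 0.78 × 2639 = 2058 N·s/m.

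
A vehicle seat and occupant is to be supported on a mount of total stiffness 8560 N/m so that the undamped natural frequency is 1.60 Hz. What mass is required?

84.7 kg

ω_n = 2πf_n = 2π × 1.60 = 10.05 rad/s.
m = k/ω_n² = 8560/10.05² = 8560/101.1 = 84.70 kg.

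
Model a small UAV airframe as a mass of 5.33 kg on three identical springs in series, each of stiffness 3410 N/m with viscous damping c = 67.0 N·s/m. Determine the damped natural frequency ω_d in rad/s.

Series springs: 1/k_eq = 3/3410, so k_eq = 3410/3 = 1137 N/m.
ω_n = √(k_eq/m) = √(1137/5.33) = 14.60 rad/s.
Critical damping c_c = 2√(k_eq·m) = 2√(1137 × 5.33) = 155.7 N·s/m, so ζ = c/c_c = 67.0/155.7 = 0.4304.
ω_d = ω_n√(1 − ζ²) = 14.60 × √(1 − 0.185) = 13.18 rad/s.

13.2 rad/s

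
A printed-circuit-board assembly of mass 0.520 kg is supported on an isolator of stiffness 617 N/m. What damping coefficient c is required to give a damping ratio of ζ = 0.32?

c_c = 2√(k·m) = 2√(617.0 × 0.520) = 35.82 N·s/m.
c = ζ·c_c = 0.32 × 35.82 = 11.46 N·s/m.

11.5 N·s/m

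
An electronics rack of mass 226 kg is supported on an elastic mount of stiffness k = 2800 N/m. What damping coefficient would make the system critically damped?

c_c = 2√(k·m) = 2√(2800 × 226) = 2 × 795.5 = 1591 N·s/m.

1590 N·s/m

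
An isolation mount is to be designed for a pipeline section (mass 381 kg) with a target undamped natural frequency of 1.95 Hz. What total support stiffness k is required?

57200 N/m

ω_n = 2πf_n = 2π × 1.95 = 12.25 rad/s.
k = m·ω_n² = 381 × 12.25² = 381 × 150.1 = 57190 N/m.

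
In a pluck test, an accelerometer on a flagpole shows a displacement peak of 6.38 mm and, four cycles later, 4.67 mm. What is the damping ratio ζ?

Logarithmic decrement δ = (1/n)·ln(x₀/x_n) = (1/4)·ln(6.38/4.67) = (1/4)·ln(1.366) = 0.07800.
ζ = δ/√(4π² + δ²) = 0.07800/√(39.48 + 0.00608) = 0.07800/6.284 = 0.01241.

0.0124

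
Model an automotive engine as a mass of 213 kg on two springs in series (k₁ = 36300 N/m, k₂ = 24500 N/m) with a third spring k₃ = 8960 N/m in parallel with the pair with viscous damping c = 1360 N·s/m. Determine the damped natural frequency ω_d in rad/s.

10.0 rad/s

Series pair: k_s = k₁k₂/(k₁+k₂) = (36300)(24500)/(36300 + 24500) = 14630 N/m. In parallel with k₃: k_eq = 14630 + 8960 = 23590 N/m.
ω_n = √(k_eq/m) = √(23590/213) = 10.52 rad/s.
Critical damping c_c = 2√(k_eq·m) = 2√(23590 × 213) = 4483 N·s/m, so ζ = c/c_c = 1360/4483 = 0.3034.
ω_d = ω_n√(1 − ζ²) = 10.52 × √(1 − 0.0920) = 10.03 rad/s.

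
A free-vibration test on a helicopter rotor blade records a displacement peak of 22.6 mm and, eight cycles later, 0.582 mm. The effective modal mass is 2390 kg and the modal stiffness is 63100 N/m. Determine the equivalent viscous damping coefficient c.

1780 N·s/m

Logarithmic decrement δ = (1/n)·ln(x₀/x_n) = (1/8)·ln(22.6/0.582) = (1/8)·ln(38.83) = 0.4574.
ζ = δ/√(4π² + δ²) = 0.4574/√(39.48 + 0.209) = 0.4574/6.300 = 0.07261.
c = ζ · 2√(km) = 0.07261 × 2√(63100 × 2390) = 0.07261 × 24560 = 1783 N·s/m.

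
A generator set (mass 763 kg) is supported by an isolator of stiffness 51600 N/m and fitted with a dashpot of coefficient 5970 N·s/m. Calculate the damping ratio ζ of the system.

ω_n = √(k/m) = √(51600/763) = 8.224 rad/s.
Critical damping c_c = 2√(k·m) = 2√(51600 × 763) = 12550 N·s/m, so ζ = c/c_c = 5970/12550 = 0.4757.

0.476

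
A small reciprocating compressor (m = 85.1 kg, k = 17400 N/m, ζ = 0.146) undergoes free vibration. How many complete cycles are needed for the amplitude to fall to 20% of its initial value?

2 cycles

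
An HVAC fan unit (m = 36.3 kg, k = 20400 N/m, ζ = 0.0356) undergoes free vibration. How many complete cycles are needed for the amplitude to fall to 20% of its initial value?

Logarithmic decrement δ = 2πζ/√(1 − ζ²) = 2π × 0.03560/√(1 − 0.00127) = 0.2238.
x_n/x₀ = e^(−nδ) ≤ 0.2; take ln: n ≥ ln(1/0.2)/δ = 1.609/0.2238 = 7.191.
So 8 complete cycles are required.

8 cycles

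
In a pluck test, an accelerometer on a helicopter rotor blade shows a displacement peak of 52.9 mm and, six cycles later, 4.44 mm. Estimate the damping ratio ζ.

Logarithmic decrement δ = (1/n)·ln(x₀/x_n) = (1/6)·ln(52.9/4.44) = (1/6)·ln(11.91) = 0.4130.
ζ = δ/√(4π² + δ²) = 0.4130/√(39.48 + 0.171) = 0.4130/6.297 = 0.06558.

0.0656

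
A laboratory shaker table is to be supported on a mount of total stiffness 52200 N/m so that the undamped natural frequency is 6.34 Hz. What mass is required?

32.9 kg

ω_n = 2πf_n = 2π × 6.34 = 39.84 rad/s.
m = k/ω_n² = 52200/39.84² = 52200/1587 = 32.90 kg.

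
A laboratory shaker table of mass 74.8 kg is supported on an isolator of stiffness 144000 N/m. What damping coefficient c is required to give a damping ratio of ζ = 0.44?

c_c = 2√(k·m) = 2√(144000 × 74.8) = 6564 N·s/m.
c = ζ·c_c = 0.44 × 6564 = 2888 N·s/m.

2890 N·s/m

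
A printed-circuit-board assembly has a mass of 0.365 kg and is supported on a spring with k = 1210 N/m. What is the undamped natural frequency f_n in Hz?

ω_n = √(k/m) = √(1210/0.365) = √3315 = 57.58 rad/s.
f_n = ω_n/(2π) = 57.58/6.283 = 9.164 Hz.

9.16 Hz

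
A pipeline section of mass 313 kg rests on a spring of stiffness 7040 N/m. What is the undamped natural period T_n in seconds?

1.32 s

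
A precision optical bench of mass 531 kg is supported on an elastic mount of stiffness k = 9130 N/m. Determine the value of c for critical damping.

4400 N·s/m

c_c = 2√(k·m) = 2√(9130 × 531) = 2 × 2202 = 4404 N·s/m.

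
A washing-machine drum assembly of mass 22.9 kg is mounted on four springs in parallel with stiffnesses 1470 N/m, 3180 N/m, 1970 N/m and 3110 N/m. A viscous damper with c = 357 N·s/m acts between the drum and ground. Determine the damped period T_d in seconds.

Parallel springs add: k_eq = 1470 + 3180 + 1970 + 3110 = 9730 N/m.
ω_n = √(k_eq/m) = √(9730/22.9) = 20.61 rad/s.
Critical damping c_c = 2√(k_eq·m) = 2√(9730 × 22.9) = 944.1 N·s/m, so ζ = c/c_c = 357/944.1 = 0.3781.
ω_d = ω_n√(1 − ζ²) = 20.61 × √(1 − 0.143) = 19.08 rad/s.
T_d = 2π/ω_d = 0.3293 s.

0.329 s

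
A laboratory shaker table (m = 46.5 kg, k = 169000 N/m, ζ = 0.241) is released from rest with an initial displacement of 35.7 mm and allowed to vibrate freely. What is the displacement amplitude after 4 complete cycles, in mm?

0.0695 mm

Logarithmic decrement δ = 2πζ/√(1 − ζ²) = 2π × 0.2410/√(1 − 0.0581) = 1.560.
After n cycles, x_n/x₀ = e^(−nδ), so x_4 = 35.7 × e^(−4 × 1.560) = 35.7 × 0.001948 = 0.06954 mm.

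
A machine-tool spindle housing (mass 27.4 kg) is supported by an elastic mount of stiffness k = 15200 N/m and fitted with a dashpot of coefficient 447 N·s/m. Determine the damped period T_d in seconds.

ω_n = √(k/m) = √(15200/27.4) = 23.55 rad/s.
Critical damping c_c = 2√(k·m) = 2√(15200 × 27.4) = 1291 N·s/m, so ζ = c/c_c = 447/1291 = 0.3463.
ω_d = ω_n√(1 − ζ²) = 23.55 × √(1 − 0.120) = 22.10 rad/s.
T_d = 2π/ω_d = 0.2844 s.

0.284 s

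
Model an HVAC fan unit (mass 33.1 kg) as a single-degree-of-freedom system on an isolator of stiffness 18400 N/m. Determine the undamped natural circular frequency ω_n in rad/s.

ω_n = √(k/m) = √(18400/33.1) = √555.9 = 23.58 rad/s.

23.6 rad/s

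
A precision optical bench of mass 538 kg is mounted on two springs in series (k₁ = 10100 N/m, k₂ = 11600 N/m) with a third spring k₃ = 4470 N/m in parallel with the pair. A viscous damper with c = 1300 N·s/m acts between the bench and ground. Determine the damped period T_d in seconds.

1.53 s

Series pair: k_s = k₁k₂/(k₁+k₂) = (10100)(11600)/(10100 + 11600) = 5399 N/m. In parallel with k₃: k_eq = 5399 + 4470 = 9869 N/m.
ω_n = √(k_eq/m) = √(9869/538) = 4.283 rad/s.
Critical damping c_c = 2√(k_eq·m) = 2√(9869 × 538) = 4608 N·s/m, so ζ = c/c_c = 1300/4608 = 0.2821.
ω_d = ω_n√(1 − ζ²) = 4.283 × √(1 − 0.0796) = 4.109 rad/s.
T_d = 2π/ω_d = 1.529 s.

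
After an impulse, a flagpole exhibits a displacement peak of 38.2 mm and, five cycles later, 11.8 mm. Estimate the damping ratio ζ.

0.0374

Logarithmic decrement δ = (1/n)·ln(x₀/x_n) = (1/5)·ln(38.2/11.8) = (1/5)·ln(3.237) = 0.2349.
ζ = δ/√(4π² + δ²) = 0.2349/√(39.48 + 0.0552) = 0.2349/6.288 = 0.03737.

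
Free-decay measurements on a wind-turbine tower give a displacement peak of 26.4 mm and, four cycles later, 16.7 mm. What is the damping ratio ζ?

0.0182

Logarithmic decrement δ = (1/n)·ln(x₀/x_n) = (1/4)·ln(26.4/16.7) = (1/4)·ln(1.581) = 0.1145.
ζ = δ/√(4π² + δ²) = 0.1145/√(39.48 + 0.0131) = 0.1145/6.284 = 0.01822.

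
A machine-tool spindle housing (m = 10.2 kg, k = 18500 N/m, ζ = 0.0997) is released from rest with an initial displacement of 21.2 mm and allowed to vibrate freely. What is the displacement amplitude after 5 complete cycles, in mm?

Logarithmic decrement δ = 2πζ/√(1 − ζ²) = 2π × 0.09970/√(1 − 0.00994) = 0.6296.
After n cycles, x_n/x₀ = e^(−nδ), so x_5 = 21.2 × e^(−5 × 0.6296) = 21.2 × 0.04294 = 0.9104 mm.

0.910 mm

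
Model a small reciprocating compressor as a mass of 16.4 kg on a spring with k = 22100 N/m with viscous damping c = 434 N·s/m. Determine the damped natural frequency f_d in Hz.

5.45 Hz

ω_n = √(k/m) = √(22100/16.4) = 36.71 rad/s.
Critical damping c_c = 2√(k·m) = 2√(22100 × 16.4) = 1204 N·s/m, so ζ = c/c_c = 434/1204 = 0.3604.
ω_d = ω_n√(1 − ζ²) = 36.71 × √(1 − 0.130) = 34.24 rad/s.
f_d = ω_d/(2π) = 5.450 Hz.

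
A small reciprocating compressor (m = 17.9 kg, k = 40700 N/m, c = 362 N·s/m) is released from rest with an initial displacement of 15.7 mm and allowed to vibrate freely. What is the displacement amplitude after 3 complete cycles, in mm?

0.263 mm

ζ = c/(2√(km)) = 362/(2√(40700 × 17.9)) = 362/1707 = 0.2121.
Logarithmic decrement δ = 2πζ/√(1 − ζ²) = 2π × 0.2121/√(1 − 0.0450) = 1.363.
After n cycles, x_n/x₀ = e^(−nδ), so x_3 = 15.7 × e^(−3 × 1.363) = 15.7 × 0.01674 = 0.2627 mm.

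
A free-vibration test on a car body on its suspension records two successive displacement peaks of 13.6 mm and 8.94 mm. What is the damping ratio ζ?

0.0666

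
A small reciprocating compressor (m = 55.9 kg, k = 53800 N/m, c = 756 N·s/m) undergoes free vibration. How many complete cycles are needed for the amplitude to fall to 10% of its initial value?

2 cycles

ζ = c/(2√(km)) = 756/(2√(53800 × 55.9)) = 756/3468 = 0.2180.
Logarithmic decrement δ = 2πζ/√(1 − ζ²) = 2π × 0.2180/√(1 − 0.0475) = 1.403.
x_n/x₀ = e^(−nδ) ≤ 0.1; take ln: n ≥ ln(1/0.1)/δ = 2.303/1.403 = 1.641.
So 2 complete cycles are required.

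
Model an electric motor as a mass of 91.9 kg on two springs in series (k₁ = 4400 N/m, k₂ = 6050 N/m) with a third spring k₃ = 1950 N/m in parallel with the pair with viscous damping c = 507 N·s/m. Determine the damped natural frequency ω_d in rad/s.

6.43 rad/s

Series pair: k_s = k₁k₂/(k₁+k₂) = (4400)(6050)/(4400 + 6050) = 2547 N/m. In parallel with k₃: k_eq = 2547 + 1950 = 4497 N/m.
ω_n = √(k_eq/m) = √(4497/91.9) = 6.996 rad/s.
Critical damping c_c = 2√(k_eq·m) = 2√(4497 × 91.9) = 1286 N·s/m, so ζ = c/c_c = 507/1286 = 0.3943.
ω_d = ω_n√(1 − ζ²) = 6.996 × √(1 − 0.155) = 6.429 rad/s.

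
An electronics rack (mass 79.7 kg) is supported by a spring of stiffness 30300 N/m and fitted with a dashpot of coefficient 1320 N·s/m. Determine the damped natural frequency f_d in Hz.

2.81 Hz

ω_n = √(k/m) = √(30300/79.7) = 19.50 rad/s.
Critical damping c_c = 2√(k·m) = 2√(30300 × 79.7) = 3108 N·s/m, so ζ = c/c_c = 1320/3108 = 0.4247.
ω_d = ω_n√(1 − ζ²) = 19.50 × √(1 − 0.180) = 17.65 rad/s.
f_d = ω_d/(2π) = 2.809 Hz.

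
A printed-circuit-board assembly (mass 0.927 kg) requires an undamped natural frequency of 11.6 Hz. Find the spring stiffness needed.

4920 N/m

ω_n = 2πf_n = 2π × 11.6 = 72.88 rad/s.
k = m·ω_n² = 0.927 × 72.88² = 0.927 × 5312 = 4924 N/m.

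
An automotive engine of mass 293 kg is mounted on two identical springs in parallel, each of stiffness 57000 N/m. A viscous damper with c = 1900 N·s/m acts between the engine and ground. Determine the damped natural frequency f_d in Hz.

Parallel springs add: k_eq = 2 × 57000 = 114000 N/m.
ω_n = √(k_eq/m) = √(114000/293) = 19.73 rad/s.
Critical damping c_c = 2√(k_eq·m) = 2√(114000 × 293) = 11560 N·s/m, so ζ = c/c_c = 1900/11560 = 0.1644.
ω_d = ω_n√(1 − ζ²) = 19.73 × √(1 − 0.0270) = 19.46 rad/s.
f_d = ω_d/(2π) = 3.097 Hz.

3.10 Hz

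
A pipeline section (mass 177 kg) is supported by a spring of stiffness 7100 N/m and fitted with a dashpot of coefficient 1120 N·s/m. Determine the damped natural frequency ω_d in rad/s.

ω_n = √(k/m) = √(7100/177) = 6.333 rad/s.
Critical damping c_c = 2√(k·m) = 2√(7100 × 177) = 2242 N·s/m, so ζ = c/c_c = 1120/2242 = 0.4995.
ω_d = ω_n√(1 − ζ²) = 6.333 × √(1 − 0.250) = 5.487 rad/s.

5.49 rad/s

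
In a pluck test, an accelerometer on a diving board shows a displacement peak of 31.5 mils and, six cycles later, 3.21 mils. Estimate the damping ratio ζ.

0.0605

Logarithmic decrement δ = (1/n)·ln(x₀/x_n) = (1/6)·ln(31.5/3.21) = (1/6)·ln(9.813) = 0.3806.
ζ = δ/√(4π² + δ²) = 0.3806/√(39.48 + 0.145) = 0.3806/6.295 = 0.06047.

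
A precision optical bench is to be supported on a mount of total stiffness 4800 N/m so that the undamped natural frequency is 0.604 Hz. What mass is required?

ω_n = 2πf_n = 2π × 0.604 = 3.795 rad/s.
m = k/ω_n² = 4800/3.795² = 4800/14.40 = 333.3 kg.

333 kg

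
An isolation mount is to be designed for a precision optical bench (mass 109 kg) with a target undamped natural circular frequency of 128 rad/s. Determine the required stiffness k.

k = m·ω_n² = 109 × 128.0² = 109 × 16380 = 1786000 N/m.

1790000 N/m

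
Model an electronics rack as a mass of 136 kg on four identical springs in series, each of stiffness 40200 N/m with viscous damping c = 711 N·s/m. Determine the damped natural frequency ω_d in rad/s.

8.19 rad/s

Series springs: 1/k_eq = 4/40200, so k_eq = 40200/4 = 10050 N/m.
ω_n = √(k_eq/m) = √(10050/136) = 8.596 rad/s.
Critical damping c_c = 2√(k_eq·m) = 2√(10050 × 136) = 2338 N·s/m, so ζ = c/c_c = 711/2338 = 0.3041.
ω_d = ω_n√(1 − ζ²) = 8.596 × √(1 − 0.0925) = 8.189 rad/s.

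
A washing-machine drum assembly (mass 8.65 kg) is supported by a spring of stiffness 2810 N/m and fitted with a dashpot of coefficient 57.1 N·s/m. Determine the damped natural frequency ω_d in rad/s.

17.7 rad/s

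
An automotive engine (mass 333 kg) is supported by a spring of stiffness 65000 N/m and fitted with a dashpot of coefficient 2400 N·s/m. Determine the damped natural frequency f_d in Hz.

ω_n = √(k/m) = √(65000/333) = 13.97 rad/s.
Critical damping c_c = 2√(k·m) = 2√(65000 × 333) = 9305 N·s/m, so ζ = c/c_c = 2400/9305 = 0.2579.
ω_d = ω_n√(1 − ζ²) = 13.97 × √(1 − 0.0665) = 13.50 rad/s.
f_d = ω_d/(2π) = 2.148 Hz.

2.15 Hz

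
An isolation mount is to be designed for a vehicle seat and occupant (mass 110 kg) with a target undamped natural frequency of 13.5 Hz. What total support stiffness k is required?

791000 N/m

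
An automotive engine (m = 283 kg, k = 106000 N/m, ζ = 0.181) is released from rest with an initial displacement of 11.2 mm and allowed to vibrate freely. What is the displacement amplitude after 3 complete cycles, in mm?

0.349 mm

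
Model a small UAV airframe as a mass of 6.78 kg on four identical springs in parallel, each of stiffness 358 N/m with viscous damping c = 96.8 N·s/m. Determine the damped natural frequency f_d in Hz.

Parallel springs add: k_eq = 4 × 358 = 1432 N/m.
ω_n = √(k_eq/m) = √(1432/6.78) = 14.53 rad/s.
Critical damping c_c = 2√(k_eq·m) = 2√(1432 × 6.78) = 197.1 N·s/m, so ζ = c/c_c = 96.8/197.1 = 0.4912.
ω_d = ω_n√(1 − ζ²) = 14.53 × √(1 − 0.241) = 12.66 rad/s.
f_d = ω_d/(2π) = 2.015 Hz.

2.01 Hz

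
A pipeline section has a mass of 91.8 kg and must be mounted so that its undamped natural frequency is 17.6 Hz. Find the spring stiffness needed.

1120000 N/m

ω_n = 2πf_n = 2π × 17.6 = 110.6 rad/s.
k = m·ω_n² = 91.8 × 110.6² = 91.8 × 12230 = 1123000 N/m.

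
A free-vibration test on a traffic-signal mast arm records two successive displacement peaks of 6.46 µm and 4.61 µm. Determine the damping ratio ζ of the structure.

Logarithmic decrement δ = (1/n)·ln(x₀/x_n) = (1/1)·ln(6.46/4.61) = (1/1)·ln(1.401) = 0.3374.
ζ = δ/√(4π² + δ²) = 0.3374/√(39.48 + 0.114) = 0.3374/6.292 = 0.05362.

0.0536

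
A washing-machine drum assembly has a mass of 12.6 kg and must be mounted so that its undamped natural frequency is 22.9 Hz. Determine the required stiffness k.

261000 N/m

ω_n = 2πf_n = 2π × 22.9 = 143.9 rad/s.
k = m·ω_n² = 12.6 × 143.9² = 12.6 × 20700 = 260900 N/m.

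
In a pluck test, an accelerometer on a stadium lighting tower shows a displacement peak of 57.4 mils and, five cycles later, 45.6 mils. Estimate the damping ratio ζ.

0.00733

Logarithmic decrement δ = (1/n)·ln(x₀/x_n) = (1/5)·ln(57.4/45.6) = (1/5)·ln(1.259) = 0.04603.
ζ = δ/√(4π² + δ²) = 0.04603/√(39.48 + 0.00212) = 0.04603/6.283 = 0.007325.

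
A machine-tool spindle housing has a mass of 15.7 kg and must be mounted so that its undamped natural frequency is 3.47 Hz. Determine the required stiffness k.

7460 N/m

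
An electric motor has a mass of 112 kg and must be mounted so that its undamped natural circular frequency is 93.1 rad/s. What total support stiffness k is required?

971000 N/m

k = m·ω_n² = 112 × 93.10² = 112 × 8668 = 970800 N/m.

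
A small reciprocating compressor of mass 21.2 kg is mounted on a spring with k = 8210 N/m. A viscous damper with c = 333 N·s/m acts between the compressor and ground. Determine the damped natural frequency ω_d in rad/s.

ω_n = √(k/m) = √(8210/21.2) = 19.68 rad/s.
Critical damping c_c = 2√(k·m) = 2√(8210 × 21.2) = 834.4 N·s/m, so ζ = c/c_c = 333/834.4 = 0.3991.
ω_d = ω_n√(1 − ζ²) = 19.68 × √(1 − 0.159) = 18.04 rad/s.

18.0 rad/s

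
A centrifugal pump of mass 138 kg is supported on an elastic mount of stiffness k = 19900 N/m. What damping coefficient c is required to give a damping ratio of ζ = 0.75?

2490 N·s/m

c_c = 2√(k·m) = 2√(19900 × 138) = 3314 N·s/m.
c = ζ·c_c = 0.75 × 3314 = 2486 N·s/m.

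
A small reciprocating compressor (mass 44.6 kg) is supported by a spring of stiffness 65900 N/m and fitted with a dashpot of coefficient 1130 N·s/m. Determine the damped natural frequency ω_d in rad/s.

36.3 rad/s

ω_n = √(k/m) = √(65900/44.6) = 38.44 rad/s.
Critical damping c_c = 2√(k·m) = 2√(65900 × 44.6) = 3429 N·s/m, so ζ = c/c_c = 1130/3429 = 0.3296.
ω_d = ω_n√(1 − ζ²) = 38.44 × √(1 − 0.109) = 36.29 rad/s.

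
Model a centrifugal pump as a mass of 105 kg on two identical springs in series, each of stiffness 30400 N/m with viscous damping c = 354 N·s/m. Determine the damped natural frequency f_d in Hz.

1.90 Hz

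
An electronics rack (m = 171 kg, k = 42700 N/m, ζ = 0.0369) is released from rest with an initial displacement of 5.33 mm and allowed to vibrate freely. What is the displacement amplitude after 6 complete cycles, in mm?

1.32 mm

Logarithmic decrement δ = 2πζ/√(1 − ζ²) = 2π × 0.03690/√(1 − 0.00136) = 0.2320.
After n cycles, x_n/x₀ = e^(−nδ), so x_6 = 5.33 × e^(−6 × 0.2320) = 5.33 × 0.2486 = 1.325 mm.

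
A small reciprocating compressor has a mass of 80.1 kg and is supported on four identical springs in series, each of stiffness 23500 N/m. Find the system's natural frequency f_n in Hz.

Series springs: 1/k_eq = 4/23500, so k_eq = 23500/4 = 5875 N/m.
ω_n = √(k_eq/m) = √(5875/80.1) = √73.35 = 8.564 rad/s.
f_n = ω_n/(2π) = 8.564/6.283 = 1.363 Hz.

1.36 Hz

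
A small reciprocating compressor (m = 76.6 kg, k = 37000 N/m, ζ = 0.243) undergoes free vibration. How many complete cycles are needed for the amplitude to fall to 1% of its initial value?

3 cycles

Logarithmic decrement δ = 2πζ/√(1 − ζ²) = 2π × 0.2430/√(1 − 0.0590) = 1.574.
x_n/x₀ = e^(−nδ) ≤ 0.01; take ln: n ≥ ln(1/0.01)/δ = 4.605/1.574 = 2.926.
So 3 complete cycles are required.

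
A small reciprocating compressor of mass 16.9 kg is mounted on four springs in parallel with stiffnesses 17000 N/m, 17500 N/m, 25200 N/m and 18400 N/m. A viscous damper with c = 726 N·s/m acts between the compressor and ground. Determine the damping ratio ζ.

Parallel springs add: k_eq = 17000 + 17500 + 25200 + 18400 = 78100 N/m.
ω_n = √(k_eq/m) = √(78100/16.9) = 67.98 rad/s.
Critical damping c_c = 2√(k_eq·m) = 2√(78100 × 16.9) = 2298 N·s/m, so ζ = c/c_c = 726/2298 = 0.3160.

0.316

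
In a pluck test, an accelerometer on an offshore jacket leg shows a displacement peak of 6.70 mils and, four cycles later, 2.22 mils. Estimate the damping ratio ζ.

0.0439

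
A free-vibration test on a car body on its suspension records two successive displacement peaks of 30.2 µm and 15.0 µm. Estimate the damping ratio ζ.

Logarithmic decrement δ = (1/n)·ln(x₀/x_n) = (1/1)·ln(30.2/15.0) = (1/1)·ln(2.013) = 0.6998.
ζ = δ/√(4π² + δ²) = 0.6998/√(39.48 + 0.490) = 0.6998/6.322 = 0.1107.

0.111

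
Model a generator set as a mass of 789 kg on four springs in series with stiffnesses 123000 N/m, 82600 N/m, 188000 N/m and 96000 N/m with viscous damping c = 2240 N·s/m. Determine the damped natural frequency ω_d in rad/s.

5.76 rad/s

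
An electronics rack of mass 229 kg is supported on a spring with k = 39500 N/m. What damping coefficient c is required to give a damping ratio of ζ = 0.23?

1380 N·s/m

c_c = 2√(k·m) = 2√(39500 × 229) = 6015 N·s/m.
c = ζ·c_c = 0.23 × 6015 = 1383 N·s/m.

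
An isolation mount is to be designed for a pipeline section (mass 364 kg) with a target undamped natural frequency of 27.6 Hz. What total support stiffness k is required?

10900000 N/m

ω_n = 2πf_n = 2π × 27.6 = 173.4 rad/s.
k = m·ω_n² = 364 × 173.4² = 364 × 30070 = 10950000 N/m.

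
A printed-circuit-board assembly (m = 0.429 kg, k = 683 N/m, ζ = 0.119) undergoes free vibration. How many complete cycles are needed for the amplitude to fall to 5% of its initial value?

4 cycles

Logarithmic decrement δ = 2πζ/√(1 − ζ²) = 2π × 0.1190/√(1 − 0.0142) = 0.7531.
x_n/x₀ = e^(−nδ) ≤ 0.05; take ln: n ≥ ln(1/0.05)/δ = 2.996/0.7531 = 3.978.
So 4 complete cycles are required.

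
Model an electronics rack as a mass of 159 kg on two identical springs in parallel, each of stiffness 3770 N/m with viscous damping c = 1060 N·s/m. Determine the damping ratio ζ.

0.484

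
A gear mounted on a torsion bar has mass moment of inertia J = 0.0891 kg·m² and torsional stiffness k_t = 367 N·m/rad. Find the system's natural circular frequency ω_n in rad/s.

64.2 rad/s

ω_n = √(k_t/J) = √(367/0.0891) = √4119 = 64.18 rad/s.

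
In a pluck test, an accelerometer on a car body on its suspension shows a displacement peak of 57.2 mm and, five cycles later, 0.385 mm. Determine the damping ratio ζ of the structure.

0.157

Logarithmic decrement δ = (1/n)·ln(x₀/x_n) = (1/5)·ln(57.2/0.385) = (1/5)·ln(148.6) = 1.000.
ζ = δ/√(4π² + δ²) = 1.000/√(39.48 + 1.00) = 1.000/6.362 = 0.1572.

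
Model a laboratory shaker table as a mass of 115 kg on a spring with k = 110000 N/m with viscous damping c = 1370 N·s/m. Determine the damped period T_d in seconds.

ω_n = √(k/m) = √(110000/115) = 30.93 rad/s.
Critical damping c_c = 2√(k·m) = 2√(110000 × 115) = 7113 N·s/m, so ζ = c/c_c = 1370/7113 = 0.1926.
ω_d = ω_n√(1 − ζ²) = 30.93 × √(1 − 0.0371) = 30.35 rad/s.
T_d = 2π/ω_d = 0.2070 s.

0.207 s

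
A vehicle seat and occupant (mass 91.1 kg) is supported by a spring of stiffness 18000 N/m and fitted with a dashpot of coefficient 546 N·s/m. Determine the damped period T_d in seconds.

0.458 s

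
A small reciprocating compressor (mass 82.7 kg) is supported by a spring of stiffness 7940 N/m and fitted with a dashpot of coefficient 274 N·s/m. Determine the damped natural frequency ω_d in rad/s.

9.66 rad/s

ω_n = √(k/m) = √(7940/82.7) = 9.798 rad/s.
Critical damping c_c = 2√(k·m) = 2√(7940 × 82.7) = 1621 N·s/m, so ζ = c/c_c = 274/1621 = 0.1691.
ω_d = ω_n√(1 − ζ²) = 9.798 × √(1 − 0.0286) = 9.657 rad/s.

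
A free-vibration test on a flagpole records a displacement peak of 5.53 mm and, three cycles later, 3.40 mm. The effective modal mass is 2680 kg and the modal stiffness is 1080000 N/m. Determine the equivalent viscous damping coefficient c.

Logarithmic decrement δ = (1/n)·ln(x₀/x_n) = (1/3)·ln(5.53/3.40) = (1/3)·ln(1.626) = 0.1621.
ζ = δ/√(4π² + δ²) = 0.1621/√(39.48 + 0.0263) = 0.1621/6.285 = 0.02580.
c = ζ · 2√(km) = 0.02580 × 2√(1080000 × 2680) = 0.02580 × 107600 = 2776 N·s/m.

2780 N·s/m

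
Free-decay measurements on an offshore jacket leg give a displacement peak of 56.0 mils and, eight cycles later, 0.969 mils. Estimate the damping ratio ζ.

Logarithmic decrement δ = (1/n)·ln(x₀/x_n) = (1/8)·ln(56.0/0.969) = (1/8)·ln(57.79) = 0.5071.
ζ = δ/√(4π² + δ²) = 0.5071/√(39.48 + 0.257) = 0.5071/6.304 = 0.08045.

0.0804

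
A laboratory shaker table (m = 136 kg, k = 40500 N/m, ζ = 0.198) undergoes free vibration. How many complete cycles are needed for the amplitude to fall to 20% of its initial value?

Logarithmic decrement δ = 2πζ/√(1 − ζ²) = 2π × 0.1980/√(1 − 0.0392) = 1.269.
x_n/x₀ = e^(−nδ) ≤ 0.2; take ln: n ≥ ln(1/0.2)/δ = 1.609/1.269 = 1.268.
So 2 complete cycles are required.

2 cycles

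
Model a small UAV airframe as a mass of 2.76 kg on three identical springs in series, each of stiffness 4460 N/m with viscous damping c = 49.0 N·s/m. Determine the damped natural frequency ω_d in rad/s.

21.4 rad/s

Series springs: 1/k_eq = 3/4460, so k_eq = 4460/3 = 1487 N/m.
ω_n = √(k_eq/m) = √(1487/2.76) = 23.21 rad/s.
Critical damping c_c = 2√(k_eq·m) = 2√(1487 × 2.76) = 128.1 N·s/m, so ζ = c/c_c = 49.0/128.1 = 0.3825.
ω_d = ω_n√(1 − ζ²) = 23.21 × √(1 − 0.146) = 21.44 rad/s.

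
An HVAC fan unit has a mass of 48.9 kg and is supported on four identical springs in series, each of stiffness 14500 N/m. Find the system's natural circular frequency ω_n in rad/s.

8.61 rad/s

Series springs: 1/k_eq = 4/14500, so k_eq = 14500/4 = 3625 N/m.
ω_n = √(k_eq/m) = √(3625/48.9) = √74.13 = 8.610 rad/s.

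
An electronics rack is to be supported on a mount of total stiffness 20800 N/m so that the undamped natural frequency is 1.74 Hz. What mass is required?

ω_n = 2πf_n = 2π × 1.74 = 10.93 rad/s.
m = k/ω_n² = 20800/10.93² = 20800/119.5 = 174.0 kg.

174 kg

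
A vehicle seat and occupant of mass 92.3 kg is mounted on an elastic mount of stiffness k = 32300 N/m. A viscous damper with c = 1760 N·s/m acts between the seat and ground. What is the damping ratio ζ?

ω_n = √(k/m) = √(32300/92.3) = 18.71 rad/s.
Critical damping c_c = 2√(k·m) = 2√(32300 × 92.3) = 3453 N·s/m, so ζ = c/c_c = 1760/3453 = 0.5097.

0.510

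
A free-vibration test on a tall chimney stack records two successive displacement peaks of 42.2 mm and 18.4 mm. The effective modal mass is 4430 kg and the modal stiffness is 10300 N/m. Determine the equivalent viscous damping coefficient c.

Logarithmic decrement δ = (1/n)·ln(x₀/x_n) = (1/1)·ln(42.2/18.4) = (1/1)·ln(2.293) = 0.8301.
ζ = δ/√(4π² + δ²) = 0.8301/√(39.48 + 0.689) = 0.8301/6.338 = 0.1310.
c = ζ · 2√(km) = 0.1310 × 2√(10300 × 4430) = 0.1310 × 13510 = 1769 N·s/m.

1770 N·s/m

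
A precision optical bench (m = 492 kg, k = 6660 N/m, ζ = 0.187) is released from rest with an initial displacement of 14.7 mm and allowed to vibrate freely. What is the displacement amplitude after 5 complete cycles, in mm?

0.0372 mm

Logarithmic decrement δ = 2πζ/√(1 − ζ²) = 2π × 0.1870/√(1 − 0.0350) = 1.196.
After n cycles, x_n/x₀ = e^(−nδ), so x_5 = 14.7 × e^(−5 × 1.196) = 14.7 × 0.002528 = 0.03716 mm.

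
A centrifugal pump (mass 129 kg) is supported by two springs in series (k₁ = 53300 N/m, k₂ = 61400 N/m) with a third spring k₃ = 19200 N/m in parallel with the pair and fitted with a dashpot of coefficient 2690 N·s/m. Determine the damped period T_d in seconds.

0.389 s

Series pair: k_s = k₁k₂/(k₁+k₂) = (53300)(61400)/(53300 + 61400) = 28530 N/m. In parallel with k₃: k_eq = 28530 + 19200 = 47730 N/m.
ω_n = √(k_eq/m) = √(47730/129) = 19.24 rad/s.
Critical damping c_c = 2√(k_eq·m) = 2√(47730 × 129) = 4963 N·s/m, so ζ = c/c_c = 2690/4963 = 0.5420.
ω_d = ω_n√(1 − ζ²) = 19.24 × √(1 − 0.294) = 16.16 rad/s.
T_d = 2π/ω_d = 0.3887 s.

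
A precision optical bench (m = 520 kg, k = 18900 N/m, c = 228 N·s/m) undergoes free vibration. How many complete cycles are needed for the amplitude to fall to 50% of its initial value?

4 cycles

ζ = c/(2√(km)) = 228/(2√(18900 × 520)) = 228/6270 = 0.03636.
Logarithmic decrement δ = 2πζ/√(1 − ζ²) = 2π × 0.03636/√(1 − 0.00132) = 0.2286.
x_n/x₀ = e^(−nδ) ≤ 0.5; take ln: n ≥ ln(1/0.5)/δ = 0.6931/0.2286 = 3.032.
So 4 complete cycles are required.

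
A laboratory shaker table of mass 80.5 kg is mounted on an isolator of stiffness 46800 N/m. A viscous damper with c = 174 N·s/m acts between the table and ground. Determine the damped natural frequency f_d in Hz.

3.83 Hz

ω_n = √(k/m) = √(46800/80.5) = 24.11 rad/s.
Critical damping c_c = 2√(k·m) = 2√(46800 × 80.5) = 3882 N·s/m, so ζ = c/c_c = 174/3882 = 0.04482.
ω_d = ω_n√(1 − ζ²) = 24.11 × √(1 − 0.00201) = 24.09 rad/s.
f_d = ω_d/(2π) = 3.834 Hz.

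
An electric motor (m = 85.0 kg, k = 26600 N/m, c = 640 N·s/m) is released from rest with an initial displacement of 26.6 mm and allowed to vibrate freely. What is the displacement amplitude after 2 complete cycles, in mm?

1.72 mm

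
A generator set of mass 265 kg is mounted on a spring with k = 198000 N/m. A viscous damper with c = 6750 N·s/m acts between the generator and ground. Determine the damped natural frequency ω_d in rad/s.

ω_n = √(k/m) = √(198000/265) = 27.33 rad/s.
Critical damping c_c = 2√(k·m) = 2√(198000 × 265) = 14490 N·s/m, so ζ = c/c_c = 6750/14490 = 0.4659.
ω_d = ω_n√(1 − ζ²) = 27.33 × √(1 − 0.217) = 24.19 rad/s.

24.2 rad/s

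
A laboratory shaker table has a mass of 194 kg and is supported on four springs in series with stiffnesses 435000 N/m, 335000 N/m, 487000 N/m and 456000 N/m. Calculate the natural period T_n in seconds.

Series springs: 1/k_eq = 1/435000 + 1/335000 + 1/487000 + 1/456000 = 9.530×10^-6, so k_eq = 104900 N/m.
ω_n = √(k_eq/m) = √(104900/194) = √540.9 = 23.26 rad/s.
T_n = 2π/ω_n = 6.283/23.26 = 0.2702 s.

0.270 s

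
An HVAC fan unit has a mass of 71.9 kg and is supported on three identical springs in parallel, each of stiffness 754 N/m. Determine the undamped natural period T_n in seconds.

Parallel springs add: k_eq = 3 × 754 = 2262 N/m.
ω_n = √(k_eq/m) = √(2262/71.9) = √31.46 = 5.609 rad/s.
T_n = 2π/ω_n = 6.283/5.609 = 1.120 s.

1.12 s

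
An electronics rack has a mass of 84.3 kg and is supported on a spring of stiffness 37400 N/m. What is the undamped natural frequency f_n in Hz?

ω_n = √(k/m) = √(37400/84.3) = √443.7 = 21.06 rad/s.
f_n = ω_n/(2π) = 21.06/6.283 = 3.352 Hz.

3.35 Hz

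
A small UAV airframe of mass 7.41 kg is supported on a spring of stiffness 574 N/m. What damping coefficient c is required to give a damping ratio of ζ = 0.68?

88.7 N·s/m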